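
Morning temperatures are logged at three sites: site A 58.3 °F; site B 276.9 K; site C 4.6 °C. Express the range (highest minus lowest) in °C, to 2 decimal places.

site A: 58.3 °F = 14.611 °C.
site B: 276.9 K = 3.750 °C.
Spread: 14.611 − 3.750 = 10.861 °C.

10.86 °C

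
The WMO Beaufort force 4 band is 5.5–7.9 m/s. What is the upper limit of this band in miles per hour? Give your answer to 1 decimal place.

5.5–7.9 m/s × 2.237 = 12.3–17.7 mph.

17.7 mph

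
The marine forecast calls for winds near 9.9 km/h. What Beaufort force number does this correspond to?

9.9 km/h = 2.8 m/s, which is Beaufort 2 (light breeze, 1.6–3.3 m/s).

Beaufort force 2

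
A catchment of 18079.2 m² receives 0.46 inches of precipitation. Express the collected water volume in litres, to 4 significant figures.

211200 litres

Depth: 0.46 in × 25.4 = 11.684 mm.
1 mm over 1 m² is 1 L, so volume = 11.684 × 18079.2 = 211237.37 L ≈ 211200 L.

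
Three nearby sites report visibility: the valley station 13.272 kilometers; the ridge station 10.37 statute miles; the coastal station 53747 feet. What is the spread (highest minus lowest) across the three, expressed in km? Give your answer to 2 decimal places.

the ridge station: 10.37 SM = 16.6889 km.
the coastal station: 53747 ft = 16.3821 km.
Spread: 16.6889 − 13.2720 = 3.42 km.

3.42 km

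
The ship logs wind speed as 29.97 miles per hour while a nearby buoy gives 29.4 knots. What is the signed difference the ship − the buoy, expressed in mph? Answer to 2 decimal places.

the buoy: 29.4 kt = 33.8329 mph.
Difference: 29.9700 − 33.8329 = -3.86 mph.

-3.86 mph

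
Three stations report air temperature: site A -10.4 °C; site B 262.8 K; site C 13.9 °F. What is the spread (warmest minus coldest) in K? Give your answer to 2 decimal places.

site B: 262.8 K = -10.350 °C.
site C: 13.9 °F = -10.056 °C.
Spread: (-10.056) − (-10.400) = 0.344 °C.

0.34 K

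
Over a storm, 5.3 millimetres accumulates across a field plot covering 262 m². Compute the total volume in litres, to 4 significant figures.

1 mm over 1 m² is 1 L, so volume = 5.3 × 262 = 1388.6 L ≈ 1389 L.

1389 litres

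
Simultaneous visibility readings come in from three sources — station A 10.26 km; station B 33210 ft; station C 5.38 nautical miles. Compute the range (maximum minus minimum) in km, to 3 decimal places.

station B: 33210 ft = 10.12241 km.
station C: 5.38 nmi = 9.96376 km.
Spread: 10.26000 − 9.96376 = 0.296 km.

0.296 km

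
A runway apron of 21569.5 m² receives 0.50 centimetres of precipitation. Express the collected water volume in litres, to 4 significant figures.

107800 litres

Depth: 0.50 cm × 10 = 5 mm.
1 mm over 1 m² is 1 L, so volume = 5 × 21569.5 = 107847.5 L ≈ 107800 L.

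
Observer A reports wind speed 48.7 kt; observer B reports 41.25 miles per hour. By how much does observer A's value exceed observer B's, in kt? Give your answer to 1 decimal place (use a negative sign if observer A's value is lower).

12.9 kt

observer B: 41.25 mph = 35.845 kt.
Difference: 48.700 − 35.845 = 12.9 kt.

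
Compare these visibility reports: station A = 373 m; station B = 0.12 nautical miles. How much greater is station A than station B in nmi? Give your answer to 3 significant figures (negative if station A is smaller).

0.0814 nmi

station A: 373 m = 0.201404 nmi.
Difference: 0.201404 − 0.120000 = 0.0814 nmi.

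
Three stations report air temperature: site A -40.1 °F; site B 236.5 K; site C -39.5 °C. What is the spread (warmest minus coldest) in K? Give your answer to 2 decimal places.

site A: -40.1 °F = -40.056 °C.
site B: 236.5 K = -36.650 °C.
Spread: (-36.650) − (-40.056) = 3.406 °C.

3.41 K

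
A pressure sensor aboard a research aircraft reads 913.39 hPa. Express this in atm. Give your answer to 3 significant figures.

0.901 atm

1 hPa = 0.000986923 atm, so 913.39 × 0.000986923 = 0.901 atm.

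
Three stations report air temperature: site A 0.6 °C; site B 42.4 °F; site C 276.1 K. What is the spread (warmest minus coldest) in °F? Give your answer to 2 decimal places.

9.32 °F

site B: 42.4 °F = 5.778 °C.
site C: 276.1 K = 2.950 °C.
Spread: 5.778 − 0.600 = 5.178 °C = 9.32 °F.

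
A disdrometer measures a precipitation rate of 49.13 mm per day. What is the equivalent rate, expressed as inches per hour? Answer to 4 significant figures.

49.13 mm/day × 0.0393701 in/mm × 0.0416667 day/hour = 0.08059 in/hour.

0.08059 in/hour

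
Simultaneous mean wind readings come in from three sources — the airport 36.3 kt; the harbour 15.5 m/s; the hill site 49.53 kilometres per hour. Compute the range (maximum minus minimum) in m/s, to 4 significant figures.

4.916 m/s

the airport: 36.3 kt = 18.67433 m/s.
the hill site: 49.53 km/h = 13.75833 m/s.
Spread: 18.67433 − 13.75833 = 4.916 m/s.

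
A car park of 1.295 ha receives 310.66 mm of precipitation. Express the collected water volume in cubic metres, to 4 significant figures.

4023 cubic metres

Area: 1.295 ha = 12950 m².
1 mm over 1 m² is 1 L, so volume = 310.66 × 12950 = 4023047 L = 4023 m³.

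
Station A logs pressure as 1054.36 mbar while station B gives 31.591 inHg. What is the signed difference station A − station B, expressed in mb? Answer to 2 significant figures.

station B: 31.591 inHg = 1069.79 mb.
Difference: 1054.36 − 1069.79 = -15 mb.

-15 mb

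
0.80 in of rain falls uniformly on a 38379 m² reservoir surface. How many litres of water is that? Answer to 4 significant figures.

Depth: 0.80 in × 25.4 = 20.32 mm.
1 mm over 1 m² is 1 L, so volume = 20.32 × 38379 = 779861.28 L ≈ 779900 L.

779900 litres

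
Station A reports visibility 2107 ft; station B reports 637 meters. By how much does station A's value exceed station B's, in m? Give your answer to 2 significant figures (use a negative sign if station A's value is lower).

5.2 m

station A: 2107 ft = 642.214 m.
Difference: 642.214 − 637.000 = 5.2 m.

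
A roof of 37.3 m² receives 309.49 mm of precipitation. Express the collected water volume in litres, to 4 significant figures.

11540 litres

1 mm over 1 m² is 1 L, so volume = 309.49 × 37.3 = 11543.977 L ≈ 11540 L.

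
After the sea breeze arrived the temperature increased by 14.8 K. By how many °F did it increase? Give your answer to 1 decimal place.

26.6 °F

Converting a difference, only the 9/5 scale factor applies: Δ°F = 14.8 × 1.8 = 26.6 °F.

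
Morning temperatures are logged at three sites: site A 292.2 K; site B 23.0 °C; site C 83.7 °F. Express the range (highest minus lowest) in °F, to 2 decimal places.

17.41 °F

site A: 292.2 K = 19.050 °C.
site C: 83.7 °F = 28.722 °C.
Spread: 28.722 − 19.050 = 9.672 °C = 17.41 °F.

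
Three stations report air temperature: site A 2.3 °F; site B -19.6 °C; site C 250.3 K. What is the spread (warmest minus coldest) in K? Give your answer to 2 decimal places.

6.35 K

site A: 2.3 °F = -16.500 °C.
site C: 250.3 K = -22.850 °C.
Spread: (-16.500) − (-22.850) = 6.350 °C.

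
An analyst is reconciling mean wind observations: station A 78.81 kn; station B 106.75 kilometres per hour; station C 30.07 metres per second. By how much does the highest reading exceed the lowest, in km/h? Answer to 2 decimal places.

39.21 km/h

station A: 78.81 kt = 145.9561 km/h.
station C: 30.07 m/s = 108.2520 km/h.
Spread: 145.9561 − 106.7500 = 39.21 km/h.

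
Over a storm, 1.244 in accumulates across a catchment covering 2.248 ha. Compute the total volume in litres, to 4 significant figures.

710300 litres

Depth: 1.244 in × 25.4 = 31.5976 mm.
Area: 2.248 ha = 22480 m².
1 mm over 1 m² is 1 L, so volume = 31.5976 × 22480 = 710314.05 L ≈ 710300 L.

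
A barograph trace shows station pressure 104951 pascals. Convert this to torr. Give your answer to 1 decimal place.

1 Pa = 0.00750062 mmHg, so 104951 × 0.00750062 = 787.2 mmHg.

787.2 mmHg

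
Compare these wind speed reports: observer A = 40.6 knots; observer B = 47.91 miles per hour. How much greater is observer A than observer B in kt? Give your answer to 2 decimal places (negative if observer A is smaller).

observer B: 47.91 mph = 41.6327 kt.
Difference: 40.6000 − 41.6327 = -1.03 kt.

-1.03 kt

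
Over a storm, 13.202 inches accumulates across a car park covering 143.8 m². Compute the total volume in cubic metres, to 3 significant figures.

Depth: 13.202 in × 25.4 = 335.3308 mm.
1 mm over 1 m² is 1 L, so volume = 335.3308 × 143.8 = 48220.569 L = 48.2 m³.

48.2 cubic metres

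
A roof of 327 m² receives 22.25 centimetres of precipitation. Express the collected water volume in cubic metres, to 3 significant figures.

Depth: 22.25 cm × 10 = 222.5 mm.
1 mm over 1 m² is 1 L, so volume = 222.5 × 327 = 72757.5 L = 72.8 m³.

72.8 cubic metres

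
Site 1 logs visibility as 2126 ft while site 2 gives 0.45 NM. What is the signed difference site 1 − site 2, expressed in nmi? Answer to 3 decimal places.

-0.100 nmi

site 1: 2126 ft = 0.34989 nmi.
Difference: 0.34989 − 0.45000 = -0.100 nmi.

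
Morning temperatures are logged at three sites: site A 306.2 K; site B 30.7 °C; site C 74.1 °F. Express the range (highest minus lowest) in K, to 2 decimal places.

9.66 K

site A: 306.2 K = 33.050 °C.
site C: 74.1 °F = 23.389 °C.
Spread: 33.050 − 23.389 = 9.661 °C.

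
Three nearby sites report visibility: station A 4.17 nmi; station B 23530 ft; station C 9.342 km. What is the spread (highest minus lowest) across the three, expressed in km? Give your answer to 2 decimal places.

station A: 4.17 nmi = 7.7228 km.
station B: 23530 ft = 7.1719 km.
Spread: 9.3420 − 7.1719 = 2.17 km.

2.17 km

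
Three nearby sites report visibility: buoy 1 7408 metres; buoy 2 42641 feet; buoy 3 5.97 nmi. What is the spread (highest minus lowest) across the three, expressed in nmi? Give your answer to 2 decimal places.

buoy 1: 7408 m = 4.0000 nmi.
buoy 2: 42641 ft = 7.0178 nmi.
Spread: 7.0178 − 4.0000 = 3.02 nmi.

3.02 nmi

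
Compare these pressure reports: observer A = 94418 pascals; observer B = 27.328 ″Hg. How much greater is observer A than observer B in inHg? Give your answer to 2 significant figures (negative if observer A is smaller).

0.55 inHg

observer A: 94418 Pa = 27.8816 inHg.
Difference: 27.8816 − 27.3280 = 0.55 inHg.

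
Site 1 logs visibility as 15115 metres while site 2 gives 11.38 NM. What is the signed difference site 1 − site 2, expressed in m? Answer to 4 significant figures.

-5961 m

site 2: 11.38 nmi = 21075.76 m.
Difference: 15115.00 − 21075.76 = -5961 m.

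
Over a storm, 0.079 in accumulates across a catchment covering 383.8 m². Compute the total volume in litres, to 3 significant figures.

Depth: 0.079 in × 25.4 = 2.0066 mm.
1 mm over 1 m² is 1 L, so volume = 2.0066 × 383.8 = 770.13308 L ≈ 770 L.

770 litres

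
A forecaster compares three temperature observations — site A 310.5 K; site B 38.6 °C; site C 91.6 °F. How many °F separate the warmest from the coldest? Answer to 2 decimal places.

9.88 °F

site A: 310.5 K = 37.350 °C.
site C: 91.6 °F = 33.111 °C.
Spread: 38.600 − 33.111 = 5.489 °C = 9.88 °F.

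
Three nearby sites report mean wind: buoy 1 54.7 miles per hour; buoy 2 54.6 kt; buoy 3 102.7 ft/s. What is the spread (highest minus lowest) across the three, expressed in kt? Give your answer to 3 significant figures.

13.3 kt

buoy 1: 54.7 mph = 47.533 kt.
buoy 3: 102.7 ft/s = 60.848 kt.
Spread: 60.848 − 47.533 = 13.3 kt.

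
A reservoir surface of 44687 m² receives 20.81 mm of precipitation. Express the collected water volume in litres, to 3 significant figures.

1 mm over 1 m² is 1 L, so volume = 20.81 × 44687 = 929936.47 L ≈ 930000 L.

930000 litres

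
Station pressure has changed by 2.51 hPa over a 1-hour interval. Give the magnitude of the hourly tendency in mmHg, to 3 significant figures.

1.88 mmHg per hour

2.51 hPa / 1 h × 0.750062 mmHg/hPa = 1.88 mmHg/h.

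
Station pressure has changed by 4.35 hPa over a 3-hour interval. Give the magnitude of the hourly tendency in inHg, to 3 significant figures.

4.35 hPa / 3 h × 0.02953 inHg/hPa = 0.0428 inHg/h.

0.0428 inHg per hour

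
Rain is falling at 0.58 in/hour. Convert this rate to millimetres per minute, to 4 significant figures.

0.2455 mm/minute

0.58 in/hour × 25.4 mm/in × 0.0166667 hour/minute = 0.2455 mm/minute.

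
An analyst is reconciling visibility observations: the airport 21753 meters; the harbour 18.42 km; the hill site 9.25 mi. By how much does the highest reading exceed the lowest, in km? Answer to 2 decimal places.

6.87 km

the airport: 21753 m = 21.7530 km.
the hill site: 9.25 SM = 14.8864 km.
Spread: 21.7530 − 14.8864 = 6.87 km.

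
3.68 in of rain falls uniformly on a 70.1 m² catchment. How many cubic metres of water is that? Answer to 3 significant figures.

6.55 cubic metres

Depth: 3.68 in × 25.4 = 93.472 mm.
1 mm over 1 m² is 1 L, so volume = 93.472 × 70.1 = 6552.3872 L = 6.55 m³.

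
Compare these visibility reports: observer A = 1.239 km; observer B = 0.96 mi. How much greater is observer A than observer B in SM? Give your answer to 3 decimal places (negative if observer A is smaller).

-0.190 SM

observer A: 1.239 km = 0.76988 SM.
Difference: 0.76988 − 0.96000 = -0.190 SM.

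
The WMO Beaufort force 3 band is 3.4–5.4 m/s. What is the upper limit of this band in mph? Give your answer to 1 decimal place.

12.1 mph

3.4–5.4 m/s × 2.237 = 7.6–12.1 mph.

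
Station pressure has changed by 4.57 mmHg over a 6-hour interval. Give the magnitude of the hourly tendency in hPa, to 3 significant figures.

4.57 mmHg / 6 h × 1.33322 hPa/mmHg = 1.02 hPa/h.

1.02 hPa per hour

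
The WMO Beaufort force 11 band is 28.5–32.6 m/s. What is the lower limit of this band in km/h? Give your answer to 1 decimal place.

28.5–32.6 m/s × 3.6 = 102.6–117.4 km/h.

102.6 km/h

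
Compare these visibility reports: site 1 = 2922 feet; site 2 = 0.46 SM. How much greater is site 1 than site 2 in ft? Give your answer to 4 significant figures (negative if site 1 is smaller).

493.2 ft

site 2: 0.46 SM = 2428.800 ft.
Difference: 2922.000 − 2428.800 = 493.2 ft.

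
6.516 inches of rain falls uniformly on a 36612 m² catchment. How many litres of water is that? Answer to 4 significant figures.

Depth: 6.516 in × 25.4 = 165.5064 mm.
1 mm over 1 m² is 1 L, so volume = 165.5064 × 36612 = 6059520.3 L ≈ 6060000 L.

6060000 litres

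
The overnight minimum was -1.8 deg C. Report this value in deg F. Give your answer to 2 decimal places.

28.76 °F

°F = °C × 9/5 + 32 = -1.8 × 1.8 + 32 = 28.76 °F.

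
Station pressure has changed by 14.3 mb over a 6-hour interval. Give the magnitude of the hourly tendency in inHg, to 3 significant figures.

0.0704 inHg per hour

14.3 mb / 6 h × 0.02953 inHg/mb = 0.0704 inHg/h.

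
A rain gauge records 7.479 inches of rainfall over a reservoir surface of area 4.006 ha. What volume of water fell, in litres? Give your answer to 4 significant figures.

7610000 litres

Depth: 7.479 in × 25.4 = 189.9666 mm.
Area: 4.006 ha = 40060 m².
1 mm over 1 m² is 1 L, so volume = 189.9666 × 40060 = 7610062 L ≈ 7610000 L.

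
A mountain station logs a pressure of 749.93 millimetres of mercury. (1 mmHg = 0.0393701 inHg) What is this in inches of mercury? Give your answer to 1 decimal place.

29.5 inHg

1 mmHg = 0.0393701 inHg, so 749.93 × 0.0393701 = 29.5 inHg.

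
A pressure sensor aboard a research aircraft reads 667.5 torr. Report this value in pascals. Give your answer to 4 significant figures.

1 mmHg = 133.322 Pa, so 667.5 × 133.322 = 88990 Pa.

88990 Pa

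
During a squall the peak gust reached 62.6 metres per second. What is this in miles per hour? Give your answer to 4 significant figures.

1 m/s = 2.23694 mph, so 62.6 × 2.23694 = 140.0 mph.

140.0 mph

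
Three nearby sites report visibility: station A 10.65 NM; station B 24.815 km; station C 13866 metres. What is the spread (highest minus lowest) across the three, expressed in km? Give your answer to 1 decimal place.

station A: 10.65 nmi = 19.724 km.
station C: 13866 m = 13.866 km.
Spread: 24.815 − 13.866 = 10.9 km.

10.9 km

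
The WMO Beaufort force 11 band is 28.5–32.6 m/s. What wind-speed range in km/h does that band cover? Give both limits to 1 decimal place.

28.5–32.6 m/s × 3.6 = 102.6–117.4 km/h.

102.6 to 117.4 km/h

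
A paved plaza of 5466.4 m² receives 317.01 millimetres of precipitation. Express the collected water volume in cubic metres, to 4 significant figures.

1733 cubic metres

1 mm over 1 m² is 1 L, so volume = 317.01 × 5466.4 = 1732903.5 L = 1733 m³.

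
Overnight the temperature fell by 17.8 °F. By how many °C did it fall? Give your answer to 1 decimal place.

9.9 °C

For a temperature change the 32° offset cancels: Δ°C = 17.8 × 0.5556 = 9.9 °C.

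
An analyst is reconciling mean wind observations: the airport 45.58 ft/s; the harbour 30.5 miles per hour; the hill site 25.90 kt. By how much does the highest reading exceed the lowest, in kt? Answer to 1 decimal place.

the airport: 45.58 ft/s = 27.005 kt.
the harbour: 30.5 mph = 26.504 kt.
Spread: 27.005 − 25.900 = 1.1 kt.

1.1 kt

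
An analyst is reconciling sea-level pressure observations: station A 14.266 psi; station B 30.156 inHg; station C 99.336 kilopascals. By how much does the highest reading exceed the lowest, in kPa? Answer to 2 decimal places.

station A: 14.266 psi = 98.3606 kPa.
station B: 30.156 inHg = 102.1199 kPa.
Spread: 102.1199 − 98.3606 = 3.76 kPa.

3.76 kPa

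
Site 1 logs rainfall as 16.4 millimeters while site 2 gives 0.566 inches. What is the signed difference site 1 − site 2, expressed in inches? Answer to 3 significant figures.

site 1: 16.4 mm = 0.645669 in.
Difference: 0.645669 − 0.566000 = 0.0797 in.

0.0797 in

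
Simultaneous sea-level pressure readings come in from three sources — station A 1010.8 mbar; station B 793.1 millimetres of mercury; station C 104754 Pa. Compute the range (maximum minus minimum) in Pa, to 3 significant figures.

station A: 1010.8 mb = 101080.00 Pa.
station B: 793.1 mmHg = 105737.99 Pa.
Spread: 105737.99 − 101080.00 = 4660 Pa.

4660 Pa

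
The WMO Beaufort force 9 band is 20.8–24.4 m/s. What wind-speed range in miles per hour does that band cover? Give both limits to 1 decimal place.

20.8–24.4 m/s × 2.237 = 46.5–54.6 mph.

46.5 to 54.6 mph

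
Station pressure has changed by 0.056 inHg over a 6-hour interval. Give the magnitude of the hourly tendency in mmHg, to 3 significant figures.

0.056 inHg / 6 h × 25.4 mmHg/inHg = 0.237 mmHg/h.

0.237 mmHg per hour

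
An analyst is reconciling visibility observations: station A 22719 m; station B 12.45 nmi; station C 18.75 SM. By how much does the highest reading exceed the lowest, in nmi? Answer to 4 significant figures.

4.026 nmi

station A: 22719 m = 12.26728 nmi.
station C: 18.75 SM = 16.29330 nmi.
Spread: 16.29330 − 12.26728 = 4.026 nmi.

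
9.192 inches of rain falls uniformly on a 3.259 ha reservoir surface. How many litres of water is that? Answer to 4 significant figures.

Depth: 9.192 in × 25.4 = 233.4768 mm.
Area: 3.259 ha = 32590 m².
1 mm over 1 m² is 1 L, so volume = 233.4768 × 32590 = 7609008.9 L ≈ 7609000 L.

7609000 litres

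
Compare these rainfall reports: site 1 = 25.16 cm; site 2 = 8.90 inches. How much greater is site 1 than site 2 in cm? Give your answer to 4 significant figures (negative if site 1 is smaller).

2.554 cm

site 2: 8.90 in = 22.60600 cm.
Difference: 25.16000 − 22.60600 = 2.554 cm.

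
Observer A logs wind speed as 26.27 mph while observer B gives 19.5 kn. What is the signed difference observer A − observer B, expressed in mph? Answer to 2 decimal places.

observer B: 19.5 kt = 22.4402 mph.
Difference: 26.2700 − 22.4402 = 3.83 mph.

3.83 mph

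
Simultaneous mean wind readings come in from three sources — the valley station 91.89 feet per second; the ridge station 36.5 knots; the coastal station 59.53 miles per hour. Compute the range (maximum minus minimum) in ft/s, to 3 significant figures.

30.3 ft/s

the ridge station: 36.5 kt = 61.605 ft/s.
the coastal station: 59.53 mph = 87.311 ft/s.
Spread: 91.890 − 61.605 = 30.3 ft/s.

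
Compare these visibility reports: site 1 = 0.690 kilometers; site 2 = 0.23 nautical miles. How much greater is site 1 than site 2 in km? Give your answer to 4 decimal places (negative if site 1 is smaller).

site 2: 0.23 nmi = 0.425960 km.
Difference: 0.690000 − 0.425960 = 0.2640 km.

0.2640 km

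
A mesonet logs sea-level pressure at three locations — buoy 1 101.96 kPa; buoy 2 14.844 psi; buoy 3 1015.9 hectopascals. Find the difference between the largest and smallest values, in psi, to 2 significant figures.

0.11 psi

buoy 1: 101.96 kPa = 14.7880 psi.
buoy 3: 1015.9 hPa = 14.7344 psi.
Spread: 14.8440 − 14.7344 = 0.11 psi.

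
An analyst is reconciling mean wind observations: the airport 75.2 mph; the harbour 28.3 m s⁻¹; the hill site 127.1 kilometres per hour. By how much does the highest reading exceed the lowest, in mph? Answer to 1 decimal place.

15.7 mph

the harbour: 28.3 m/s = 63.305 mph.
the hill site: 127.1 km/h = 78.976 mph.
Spread: 78.976 − 63.305 = 15.7 mph.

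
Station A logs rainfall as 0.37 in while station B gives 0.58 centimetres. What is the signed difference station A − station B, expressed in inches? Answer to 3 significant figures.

0.142 in

station B: 0.58 cm = 0.22835 in.
Difference: 0.37000 − 0.22835 = 0.142 in.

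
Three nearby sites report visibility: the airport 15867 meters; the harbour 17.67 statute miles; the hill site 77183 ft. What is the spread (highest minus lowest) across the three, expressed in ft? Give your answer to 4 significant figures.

the airport: 15867 m = 52057.09 ft.
the harbour: 17.67 SM = 93297.60 ft.
Spread: 93297.60 − 52057.09 = 41240 ft.

41240 ft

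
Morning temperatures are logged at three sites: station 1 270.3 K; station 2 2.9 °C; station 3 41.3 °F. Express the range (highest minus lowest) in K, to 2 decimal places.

station 1: 270.3 K = -2.850 °C.
station 3: 41.3 °F = 5.167 °C.
Spread: 5.167 − (-2.850) = 8.017 °C.

8.02 K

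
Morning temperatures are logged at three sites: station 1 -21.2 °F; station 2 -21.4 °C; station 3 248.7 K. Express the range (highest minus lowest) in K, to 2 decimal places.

station 1: -21.2 °F = -29.556 °C.
station 3: 248.7 K = -24.450 °C.
Spread: (-21.400) − (-29.556) = 8.156 °C.

8.16 K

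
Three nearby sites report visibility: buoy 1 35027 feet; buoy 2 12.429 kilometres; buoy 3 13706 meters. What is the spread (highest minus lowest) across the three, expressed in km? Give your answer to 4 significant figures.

3.030 km

buoy 1: 35027 ft = 10.67623 km.
buoy 3: 13706 m = 13.70600 km.
Spread: 13.70600 − 10.67623 = 3.030 km.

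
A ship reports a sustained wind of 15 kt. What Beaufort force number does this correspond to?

Beaufort force 4

15 kt lies in the Beaufort 4 band (moderate breeze, 11–16 kt).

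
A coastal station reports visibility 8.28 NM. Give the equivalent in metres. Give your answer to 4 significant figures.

1 nmi = 1852 m, so 8.28 × 1852 = 15330 m.

15330 m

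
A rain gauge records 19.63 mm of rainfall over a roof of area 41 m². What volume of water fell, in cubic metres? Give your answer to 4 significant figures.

0.8048 cubic metres

1 mm over 1 m² is 1 L, so volume = 19.63 × 41 = 804.83 L = 0.8048 m³.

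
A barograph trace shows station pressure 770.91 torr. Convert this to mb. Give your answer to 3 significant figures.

1 mmHg = 1.33322 mb, so 770.91 × 1.33322 = 1030 mb.

1030 mb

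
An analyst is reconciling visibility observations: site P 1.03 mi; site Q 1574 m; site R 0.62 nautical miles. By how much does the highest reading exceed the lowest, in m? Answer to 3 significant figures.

site P: 1.03 SM = 1657.62 m.
site R: 0.62 nmi = 1148.24 m.
Spread: 1657.62 − 1148.24 = 509 m.

509 m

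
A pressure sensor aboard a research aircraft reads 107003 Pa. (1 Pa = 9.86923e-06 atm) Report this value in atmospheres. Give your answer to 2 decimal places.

1.06 atm

1 Pa = 9.86923e-06 atm, so 107003 × 9.86923e-06 = 1.06 atm.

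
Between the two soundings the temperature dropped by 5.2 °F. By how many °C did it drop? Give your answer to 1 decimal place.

For a temperature change the 32° offset cancels: Δ°C = 5.2 × 0.5556 = 2.9 °C.

2.9 °C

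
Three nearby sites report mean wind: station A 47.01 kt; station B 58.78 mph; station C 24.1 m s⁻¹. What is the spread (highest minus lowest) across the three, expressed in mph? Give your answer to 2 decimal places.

station A: 47.01 kt = 54.0981 mph.
station C: 24.1 m/s = 53.9102 mph.
Spread: 58.7800 − 53.9102 = 4.87 mph.

4.87 mph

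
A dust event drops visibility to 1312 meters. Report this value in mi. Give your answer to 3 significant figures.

1 m = 0.000621371 SM, so 1312 × 0.000621371 = 0.815 SM.

0.815 SM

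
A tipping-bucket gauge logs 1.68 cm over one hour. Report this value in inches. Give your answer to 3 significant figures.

0.661 in

1 cm = 0.393701 in, so 1.68 × 0.393701 = 0.661 in.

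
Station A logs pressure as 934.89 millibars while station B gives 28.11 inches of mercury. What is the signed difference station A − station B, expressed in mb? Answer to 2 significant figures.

station B: 28.11 inHg = 951.91 mb.
Difference: 934.89 − 951.91 = -17 mb.

-17 mb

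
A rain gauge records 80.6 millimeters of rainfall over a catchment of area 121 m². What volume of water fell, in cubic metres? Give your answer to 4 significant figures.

9.753 cubic metres

1 mm over 1 m² is 1 L, so volume = 80.6 × 121 = 9752.6 L = 9.753 m³.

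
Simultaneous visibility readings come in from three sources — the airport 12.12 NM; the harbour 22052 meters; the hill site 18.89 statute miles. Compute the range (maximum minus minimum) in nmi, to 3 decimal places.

the harbour: 22052 m = 11.90713 nmi.
the hill site: 18.89 SM = 16.41496 nmi.
Spread: 16.41496 − 11.90713 = 4.508 nmi.

4.508 nmi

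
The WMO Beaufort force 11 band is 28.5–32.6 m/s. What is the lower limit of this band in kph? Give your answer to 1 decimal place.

102.6 km/h

28.5–32.6 m/s × 3.6 = 102.6–117.4 km/h.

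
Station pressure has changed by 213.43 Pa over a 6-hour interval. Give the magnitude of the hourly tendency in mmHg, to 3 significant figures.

213.43 Pa / 6 h × 0.00750062 mmHg/Pa = 0.267 mmHg/h.

0.267 mmHg per hour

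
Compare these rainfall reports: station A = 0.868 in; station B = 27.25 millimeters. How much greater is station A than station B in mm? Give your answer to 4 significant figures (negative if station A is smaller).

station A: 0.868 in = 22.04720 mm.
Difference: 22.04720 − 27.25000 = -5.203 mm.

-5.203 mm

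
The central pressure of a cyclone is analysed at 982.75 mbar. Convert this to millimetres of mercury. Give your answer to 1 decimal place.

1 mb = 0.750062 mmHg, so 982.75 × 0.750062 = 737.1 mmHg.

737.1 mmHg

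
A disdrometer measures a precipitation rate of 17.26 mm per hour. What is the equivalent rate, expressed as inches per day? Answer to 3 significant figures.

17.26 mm/hour × 0.0393701 in/mm × 24 hour/day = 16.3 in/day.

16.3 in/day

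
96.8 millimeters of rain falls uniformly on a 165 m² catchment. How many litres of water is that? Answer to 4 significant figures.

15970 litres

1 mm over 1 m² is 1 L, so volume = 96.8 × 165 = 15972 L ≈ 15970 L.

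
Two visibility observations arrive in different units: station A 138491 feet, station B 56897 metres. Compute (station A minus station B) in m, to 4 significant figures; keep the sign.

-14680 m

station A: 138491 ft = 42212.06 m.
Difference: 42212.06 − 56897.00 = -14680 m.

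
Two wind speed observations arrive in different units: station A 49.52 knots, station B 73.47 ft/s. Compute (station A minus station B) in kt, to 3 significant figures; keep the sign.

5.99 kt

station B: 73.47 ft/s = 43.5298 kt.
Difference: 49.5200 − 43.5298 = 5.99 kt.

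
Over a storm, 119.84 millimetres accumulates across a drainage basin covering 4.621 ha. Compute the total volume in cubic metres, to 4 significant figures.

5538 cubic metres

Area: 4.621 ha = 46210 m².
1 mm over 1 m² is 1 L, so volume = 119.84 × 46210 = 5537806.4 L = 5538 m³.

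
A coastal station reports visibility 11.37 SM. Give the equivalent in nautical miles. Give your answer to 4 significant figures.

9.880 nmi

1 SM = 0.868976 nmi, so 11.37 × 0.868976 = 9.880 nmi.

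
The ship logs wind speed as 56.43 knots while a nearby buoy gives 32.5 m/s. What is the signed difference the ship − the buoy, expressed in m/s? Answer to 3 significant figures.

-3.47 m/s

the ship: 56.43 kt = 29.0301 m/s.
Difference: 29.0301 − 32.5000 = -3.47 m/s.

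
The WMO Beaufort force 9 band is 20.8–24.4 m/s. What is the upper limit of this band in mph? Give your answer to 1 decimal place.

20.8–24.4 m/s × 2.237 = 46.5–54.6 mph.

54.6 mph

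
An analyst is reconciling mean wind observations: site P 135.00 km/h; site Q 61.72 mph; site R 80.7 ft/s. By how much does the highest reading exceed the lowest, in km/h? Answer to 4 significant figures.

site Q: 61.72 mph = 99.3287 km/h.
site R: 80.7 ft/s = 88.5505 km/h.
Spread: 135.0000 − 88.5505 = 46.45 km/h.

46.45 km/h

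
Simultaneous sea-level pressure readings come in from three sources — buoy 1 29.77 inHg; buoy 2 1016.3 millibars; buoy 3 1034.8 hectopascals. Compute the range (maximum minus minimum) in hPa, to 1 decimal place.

26.7 hPa

buoy 1: 29.77 inHg = 1008.128 hPa.
buoy 2: 1016.3 mb = 1016.300 hPa.
Spread: 1034.800 − 1008.128 = 26.7 hPa.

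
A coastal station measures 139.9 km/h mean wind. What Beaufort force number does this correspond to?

139.9 km/h = 38.9 m/s, which is Beaufort 12 (hurricane force, ≥32.7 m/s).

Beaufort force 12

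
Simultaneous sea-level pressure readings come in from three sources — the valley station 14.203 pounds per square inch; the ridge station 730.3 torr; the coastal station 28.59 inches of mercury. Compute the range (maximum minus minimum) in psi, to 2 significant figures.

0.16 psi

the ridge station: 730.3 mmHg = 14.1216 psi.
the coastal station: 28.59 inHg = 14.0421 psi.
Spread: 14.2030 − 14.0421 = 0.16 psi.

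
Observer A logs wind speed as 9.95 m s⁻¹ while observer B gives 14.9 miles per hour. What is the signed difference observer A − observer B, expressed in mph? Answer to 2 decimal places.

7.36 mph

observer A: 9.95 m/s = 22.2575 mph.
Difference: 22.2575 − 14.9000 = 7.36 mph.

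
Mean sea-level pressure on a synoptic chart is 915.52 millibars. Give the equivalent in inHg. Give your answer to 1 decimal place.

1 mb = 0.02953 inHg, so 915.52 × 0.02953 = 27.0 inHg.

27.0 inHg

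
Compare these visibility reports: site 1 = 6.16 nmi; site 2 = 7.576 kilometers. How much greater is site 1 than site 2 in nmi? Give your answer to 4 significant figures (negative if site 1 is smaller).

2.069 nmi

site 2: 7.576 km = 4.09071 nmi.
Difference: 6.16000 − 4.09071 = 2.069 nmi.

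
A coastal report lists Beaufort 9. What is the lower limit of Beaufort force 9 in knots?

41 kt

Beaufort 9 (strong gale) spans 41–47 knots.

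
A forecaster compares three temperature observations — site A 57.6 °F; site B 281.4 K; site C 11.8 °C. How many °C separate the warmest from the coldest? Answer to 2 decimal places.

5.97 °C

site A: 57.6 °F = 14.222 °C.
site B: 281.4 K = 8.250 °C.
Spread: 14.222 − 8.250 = 5.972 °C.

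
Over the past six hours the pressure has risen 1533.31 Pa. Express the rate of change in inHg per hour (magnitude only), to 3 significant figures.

1533.31 Pa / 6 h × 0.0002953 inHg/Pa = 0.0755 inHg/h.

0.0755 inHg per hour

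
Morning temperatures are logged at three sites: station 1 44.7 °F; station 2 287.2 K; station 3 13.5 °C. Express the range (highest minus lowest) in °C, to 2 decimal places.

6.99 °C

station 1: 44.7 °F = 7.056 °C.
station 2: 287.2 K = 14.050 °C.
Spread: 14.050 − 7.056 = 6.994 °C.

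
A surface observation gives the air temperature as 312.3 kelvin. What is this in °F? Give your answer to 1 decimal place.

First to °C: 39.15 °C.
Then to °F: 102.5 °F.

102.5 °F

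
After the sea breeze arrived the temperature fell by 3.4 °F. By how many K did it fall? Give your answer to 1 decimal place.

For a temperature change the 32° offset cancels: ΔK = 3.4 × 0.5556 = 1.9 K.

1.9 K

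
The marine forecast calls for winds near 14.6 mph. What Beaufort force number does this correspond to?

14.6 mph = 6.5 m/s, which is Beaufort 4 (moderate breeze, 5.5–7.9 m/s).

Beaufort force 4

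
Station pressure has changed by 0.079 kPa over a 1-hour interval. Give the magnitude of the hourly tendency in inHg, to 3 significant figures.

0.079 kPa / 1 h × 0.2953 inHg/kPa = 0.0233 inHg/h.

0.0233 inHg per hour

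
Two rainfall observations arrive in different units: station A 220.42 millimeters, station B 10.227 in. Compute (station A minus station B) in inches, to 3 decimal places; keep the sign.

station A: 220.42 mm = 8.67795 in.
Difference: 8.67795 − 10.22700 = -1.549 in.

-1.549 in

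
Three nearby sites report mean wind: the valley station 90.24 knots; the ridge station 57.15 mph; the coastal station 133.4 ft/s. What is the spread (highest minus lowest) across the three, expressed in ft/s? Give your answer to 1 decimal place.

68.5 ft/s

the valley station: 90.24 kt = 152.308 ft/s.
the ridge station: 57.15 mph = 83.820 ft/s.
Spread: 152.308 − 83.820 = 68.5 ft/s.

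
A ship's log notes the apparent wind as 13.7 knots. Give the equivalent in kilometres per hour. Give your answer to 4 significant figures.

25.37 km/h

1 kt = 1.852 km/h, so 13.7 × 1.852 = 25.37 km/h.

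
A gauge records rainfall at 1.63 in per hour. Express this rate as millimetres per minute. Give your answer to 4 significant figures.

1.63 in/hour × 25.4 mm/in × 0.0166667 hour/minute = 0.6900 mm/minute.

0.6900 mm/minute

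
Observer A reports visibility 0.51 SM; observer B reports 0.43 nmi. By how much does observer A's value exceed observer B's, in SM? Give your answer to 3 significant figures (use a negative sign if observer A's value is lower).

observer B: 0.43 nmi = 0.494835 SM.
Difference: 0.510000 − 0.494835 = 0.0152 SM.

0.0152 SM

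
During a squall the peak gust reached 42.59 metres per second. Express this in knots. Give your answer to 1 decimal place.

82.8 kt

1 m/s = 1.94384 kt, so 42.59 × 1.94384 = 82.8 kt.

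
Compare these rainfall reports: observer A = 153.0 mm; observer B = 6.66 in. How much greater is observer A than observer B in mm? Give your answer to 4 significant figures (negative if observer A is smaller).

observer B: 6.66 in = 169.1640 mm.
Difference: 153.0000 − 169.1640 = -16.16 mm.

-16.16 mm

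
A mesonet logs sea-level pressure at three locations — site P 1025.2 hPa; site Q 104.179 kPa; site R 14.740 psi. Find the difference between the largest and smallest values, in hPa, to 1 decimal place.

site Q: 104.179 kPa = 1041.790 hPa.
site R: 14.740 psi = 1016.287 hPa.
Spread: 1041.790 − 1016.287 = 25.5 hPa.

25.5 hPa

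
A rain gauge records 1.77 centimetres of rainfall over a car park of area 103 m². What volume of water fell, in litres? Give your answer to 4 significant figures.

Depth: 1.77 cm × 10 = 17.7 mm.
1 mm over 1 m² is 1 L, so volume = 17.7 × 103 = 1823.1 L ≈ 1823 L.

1823 litres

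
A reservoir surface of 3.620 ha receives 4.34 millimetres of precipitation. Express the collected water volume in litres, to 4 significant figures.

Area: 3.620 ha = 36200 m².
1 mm over 1 m² is 1 L, so volume = 4.34 × 36200 = 157108 L ≈ 157100 L.

157100 litres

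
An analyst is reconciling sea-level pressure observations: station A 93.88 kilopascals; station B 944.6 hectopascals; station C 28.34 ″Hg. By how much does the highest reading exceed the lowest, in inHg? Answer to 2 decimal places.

0.62 inHg

station A: 93.88 kPa = 27.7227 inHg.
station B: 944.6 hPa = 27.8940 inHg.
Spread: 28.3400 − 27.7227 = 0.62 inHg.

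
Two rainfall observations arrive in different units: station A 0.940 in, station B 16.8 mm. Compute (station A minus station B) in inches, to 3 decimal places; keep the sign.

station B: 16.8 mm = 0.66142 in.
Difference: 0.94000 − 0.66142 = 0.279 in.

0.279 in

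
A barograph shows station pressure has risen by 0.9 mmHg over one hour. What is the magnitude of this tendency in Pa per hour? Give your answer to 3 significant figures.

0.9 mmHg / 1 h × 133.322 Pa/mmHg = 120 Pa/h.

120 Pa per hour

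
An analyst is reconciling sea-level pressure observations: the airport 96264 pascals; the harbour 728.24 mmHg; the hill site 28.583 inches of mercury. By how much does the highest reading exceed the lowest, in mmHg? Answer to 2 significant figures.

6.2 mmHg

the airport: 96264 Pa = 722.039 mmHg.
the hill site: 28.583 inHg = 726.008 mmHg.
Spread: 728.240 − 722.039 = 6.2 mmHg.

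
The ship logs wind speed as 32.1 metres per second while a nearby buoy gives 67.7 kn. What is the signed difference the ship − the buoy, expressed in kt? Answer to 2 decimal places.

-5.30 kt

the ship: 32.1 m/s = 62.3974 kt.
Difference: 62.3974 − 67.7000 = -5.30 kt.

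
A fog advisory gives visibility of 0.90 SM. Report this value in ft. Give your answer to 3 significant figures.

4750 ft

1 SM = 5280 ft, so 0.90 × 5280 = 4750 ft.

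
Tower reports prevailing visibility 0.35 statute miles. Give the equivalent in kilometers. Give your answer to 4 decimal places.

1 SM = 1.60934 km, so 0.35 × 1.60934 = 0.5633 km.

0.5633 km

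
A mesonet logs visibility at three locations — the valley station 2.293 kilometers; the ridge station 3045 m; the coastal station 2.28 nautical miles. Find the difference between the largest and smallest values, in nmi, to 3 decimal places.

1.042 nmi

the valley station: 2.293 km = 1.23812 nmi.
the ridge station: 3045 m = 1.64417 nmi.
Spread: 2.28000 − 1.23812 = 1.042 nmi.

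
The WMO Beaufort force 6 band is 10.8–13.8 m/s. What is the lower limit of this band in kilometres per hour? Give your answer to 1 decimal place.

10.8–13.8 m/s × 3.6 = 38.9–49.7 km/h.

38.9 km/h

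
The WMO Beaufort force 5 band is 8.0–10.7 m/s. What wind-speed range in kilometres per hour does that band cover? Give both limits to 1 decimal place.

28.8 to 38.5 km/h

8.0–10.7 m/s × 3.6 = 28.8–38.5 km/h.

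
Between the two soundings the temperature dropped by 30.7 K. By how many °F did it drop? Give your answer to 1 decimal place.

For a temperature change the 32° offset cancels: Δ°F = 30.7 × 1.8 = 55.3 °F.

55.3 °F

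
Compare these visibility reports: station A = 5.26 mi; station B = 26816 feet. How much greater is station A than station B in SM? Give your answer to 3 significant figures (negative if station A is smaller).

0.181 SM

station B: 26816 ft = 5.07879 SM.
Difference: 5.26000 − 5.07879 = 0.181 SM.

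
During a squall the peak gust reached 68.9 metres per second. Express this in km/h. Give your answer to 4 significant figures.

1 m/s = 3.6 km/h, so 68.9 × 3.6 = 248.0 km/h.

248.0 km/h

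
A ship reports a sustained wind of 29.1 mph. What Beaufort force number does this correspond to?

Beaufort force 6

29.1 mph = 13.0 m/s, which is Beaufort 6 (strong breeze, 10.8–13.8 m/s).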